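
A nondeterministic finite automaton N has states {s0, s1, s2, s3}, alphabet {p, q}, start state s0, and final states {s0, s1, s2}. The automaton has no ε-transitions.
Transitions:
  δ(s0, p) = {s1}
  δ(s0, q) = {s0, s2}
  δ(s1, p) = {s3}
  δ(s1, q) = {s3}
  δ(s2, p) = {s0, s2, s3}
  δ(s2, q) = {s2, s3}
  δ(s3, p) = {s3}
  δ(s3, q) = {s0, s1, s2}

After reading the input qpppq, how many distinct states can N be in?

4

Start: {s0}
read q: {s0, s2}
read p: {s0, s1, s2, s3}
read p: {s0, s1, s2, s3}
read p: {s0, s1, s2, s3}
read q: {s0, s1, s2, s3}
Final reachable set {s0, s1, s2, s3} has 4 states.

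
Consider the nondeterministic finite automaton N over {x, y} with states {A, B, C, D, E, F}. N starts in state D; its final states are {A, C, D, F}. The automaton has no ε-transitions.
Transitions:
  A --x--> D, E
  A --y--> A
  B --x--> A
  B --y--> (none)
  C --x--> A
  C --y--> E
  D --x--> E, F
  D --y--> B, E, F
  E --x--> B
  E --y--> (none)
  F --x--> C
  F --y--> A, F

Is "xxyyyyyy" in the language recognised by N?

rejected

Start: {D}
read x: {E, F}
read x: {B, C}
read y: {E}
read y: {}
The reachable set is empty and stays empty for the remaining 4 symbols.
Reachable ∩ accepting = {} — empty.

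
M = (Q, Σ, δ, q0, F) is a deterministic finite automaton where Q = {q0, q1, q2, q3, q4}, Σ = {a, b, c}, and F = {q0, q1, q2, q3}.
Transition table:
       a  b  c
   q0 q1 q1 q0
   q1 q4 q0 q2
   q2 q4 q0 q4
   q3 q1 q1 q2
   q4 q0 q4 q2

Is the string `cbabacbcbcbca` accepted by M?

rejected

q0 --c--> q0
q0 --b--> q1
q1 --a--> q4
q4 --b--> q4
q4 --a--> q0
q0 --c--> q0
q0 --b--> q1
q1 --c--> q2
q2 --b--> q0
q0 --c--> q0
q0 --b--> q1
q1 --c--> q2
q2 --a--> q4
End in state q4, which is not an accepting state.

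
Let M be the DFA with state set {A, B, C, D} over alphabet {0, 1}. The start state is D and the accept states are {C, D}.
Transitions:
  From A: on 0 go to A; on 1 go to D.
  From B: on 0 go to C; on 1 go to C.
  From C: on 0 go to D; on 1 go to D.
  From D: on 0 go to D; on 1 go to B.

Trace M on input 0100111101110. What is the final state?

D --0--> D
D --1--> B
B --0--> C
C --0--> D
D --1--> B
B --1--> C
C --1--> D
D --1--> B
B --0--> C
C --1--> D
D --1--> B
B --1--> C
C --0--> D

D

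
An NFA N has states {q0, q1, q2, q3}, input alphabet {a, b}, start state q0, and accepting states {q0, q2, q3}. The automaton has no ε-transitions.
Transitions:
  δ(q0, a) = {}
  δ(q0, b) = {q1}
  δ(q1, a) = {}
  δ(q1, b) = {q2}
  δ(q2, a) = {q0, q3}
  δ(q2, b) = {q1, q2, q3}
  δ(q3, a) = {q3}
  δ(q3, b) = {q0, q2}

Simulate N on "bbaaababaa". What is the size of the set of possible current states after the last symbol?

1

Start: {q0}
read b: {q1}
read b: {q2}
read a: {q0, q3}
read a: {q3}
read a: {q3}
read b: {q0, q2}
read a: {q0, q3}
read b: {q0, q1, q2}
read a: {q0, q3}
read a: {q3}
Final reachable set {q3} has 1 state.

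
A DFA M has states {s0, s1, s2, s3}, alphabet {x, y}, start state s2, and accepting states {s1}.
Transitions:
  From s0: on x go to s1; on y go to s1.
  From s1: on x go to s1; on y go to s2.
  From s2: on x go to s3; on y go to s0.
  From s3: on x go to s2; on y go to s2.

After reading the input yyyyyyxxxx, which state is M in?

s2 --y--> s0
s0 --y--> s1
s1 --y--> s2
s2 --y--> s0
s0 --y--> s1
s1 --y--> s2
s2 --x--> s3
s3 --x--> s2
s2 --x--> s3
s3 --x--> s2

s2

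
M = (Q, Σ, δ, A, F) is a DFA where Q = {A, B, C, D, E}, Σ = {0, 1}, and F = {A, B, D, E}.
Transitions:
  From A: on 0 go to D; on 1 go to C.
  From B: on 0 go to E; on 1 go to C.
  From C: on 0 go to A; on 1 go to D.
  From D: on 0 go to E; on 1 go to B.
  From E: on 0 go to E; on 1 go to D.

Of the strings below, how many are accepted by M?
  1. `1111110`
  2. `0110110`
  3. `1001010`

`1111110`: accepted
`0110110`: accepted
`1001010`: accepted

3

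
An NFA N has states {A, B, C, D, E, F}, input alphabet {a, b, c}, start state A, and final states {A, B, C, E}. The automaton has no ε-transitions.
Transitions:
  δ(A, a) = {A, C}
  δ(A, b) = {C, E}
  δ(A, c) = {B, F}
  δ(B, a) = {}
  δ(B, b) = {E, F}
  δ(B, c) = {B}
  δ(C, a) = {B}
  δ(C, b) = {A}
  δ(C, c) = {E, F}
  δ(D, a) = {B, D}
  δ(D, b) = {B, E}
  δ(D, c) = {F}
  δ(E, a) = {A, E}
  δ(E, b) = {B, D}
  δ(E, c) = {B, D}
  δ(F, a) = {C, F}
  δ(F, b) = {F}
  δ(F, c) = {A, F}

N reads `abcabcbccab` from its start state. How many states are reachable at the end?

Start: {A}
read a: {A, C}
read b: {A, C, E}
read c: {B, D, E, F}
read a: {A, B, C, D, E, F}
read b: {A, B, C, D, E, F}
read c: {A, B, D, E, F}
read b: {B, C, D, E, F}
read c: {A, B, D, E, F}
read c: {A, B, D, F}
read a: {A, B, C, D, F}
read b: {A, B, C, E, F}
Final reachable set {A, B, C, E, F} has 5 states.

5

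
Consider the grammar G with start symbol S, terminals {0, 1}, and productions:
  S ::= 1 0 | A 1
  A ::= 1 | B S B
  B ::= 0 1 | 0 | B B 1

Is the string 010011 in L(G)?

S ⇒ A1 ⇒ BSB1 ⇒ 0SB1 ⇒ 010B1 ⇒ 010011

yes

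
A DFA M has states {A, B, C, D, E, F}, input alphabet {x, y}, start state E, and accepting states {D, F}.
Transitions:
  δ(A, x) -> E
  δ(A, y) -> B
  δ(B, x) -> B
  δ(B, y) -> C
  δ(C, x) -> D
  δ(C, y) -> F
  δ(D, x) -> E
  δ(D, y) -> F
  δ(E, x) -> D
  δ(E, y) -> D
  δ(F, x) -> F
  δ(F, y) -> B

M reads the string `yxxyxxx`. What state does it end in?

F

E --y--> D
D --x--> E
E --x--> D
D --y--> F
F --x--> F
F --x--> F
F --x--> F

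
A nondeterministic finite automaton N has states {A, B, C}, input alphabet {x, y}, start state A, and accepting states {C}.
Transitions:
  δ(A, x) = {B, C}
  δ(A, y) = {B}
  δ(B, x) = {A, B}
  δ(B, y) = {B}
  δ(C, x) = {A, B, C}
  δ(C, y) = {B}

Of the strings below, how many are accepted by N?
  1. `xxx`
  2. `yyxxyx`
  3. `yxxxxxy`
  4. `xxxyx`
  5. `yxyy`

`xxx`: accepted
`yyxxyx`: rejected
`yxxxxxy`: rejected
`xxxyx`: rejected
`yxyy`: rejected

1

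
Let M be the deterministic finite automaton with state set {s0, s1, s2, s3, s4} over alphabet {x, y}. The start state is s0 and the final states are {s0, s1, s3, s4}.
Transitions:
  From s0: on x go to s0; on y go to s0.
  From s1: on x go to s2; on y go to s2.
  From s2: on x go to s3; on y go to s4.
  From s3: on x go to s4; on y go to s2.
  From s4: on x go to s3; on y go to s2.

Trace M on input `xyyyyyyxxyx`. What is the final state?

s0

s0 --x--> s0
s0 --y--> s0
s0 --y--> s0
s0 --y--> s0
s0 --y--> s0
s0 --y--> s0
s0 --y--> s0
s0 --x--> s0
s0 --x--> s0
s0 --y--> s0
s0 --x--> s0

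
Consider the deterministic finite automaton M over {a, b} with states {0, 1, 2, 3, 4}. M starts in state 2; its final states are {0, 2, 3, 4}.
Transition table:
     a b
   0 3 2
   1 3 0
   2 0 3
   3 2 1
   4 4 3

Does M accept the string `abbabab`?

accepted

2 --a--> 0
0 --b--> 2
2 --b--> 3
3 --a--> 2
2 --b--> 3
3 --a--> 2
2 --b--> 3
End in state 3, which is an accepting state.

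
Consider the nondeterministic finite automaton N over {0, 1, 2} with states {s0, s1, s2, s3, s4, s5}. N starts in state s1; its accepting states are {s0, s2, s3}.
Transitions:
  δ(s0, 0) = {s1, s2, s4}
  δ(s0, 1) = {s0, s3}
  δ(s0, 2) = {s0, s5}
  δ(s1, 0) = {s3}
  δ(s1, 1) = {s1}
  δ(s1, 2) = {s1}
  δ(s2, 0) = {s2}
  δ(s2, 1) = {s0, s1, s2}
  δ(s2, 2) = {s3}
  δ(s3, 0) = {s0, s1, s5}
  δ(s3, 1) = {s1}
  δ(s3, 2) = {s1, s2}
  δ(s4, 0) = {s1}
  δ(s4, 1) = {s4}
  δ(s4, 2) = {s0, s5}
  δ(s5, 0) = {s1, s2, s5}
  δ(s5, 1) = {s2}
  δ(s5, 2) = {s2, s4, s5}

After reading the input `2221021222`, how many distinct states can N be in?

6

Start: {s1}
read 2: {s1}
read 2: {s1}
read 2: {s1}
read 1: {s1}
read 0: {s3}
read 2: {s1, s2}
read 1: {s0, s1, s2}
read 2: {s0, s1, s3, s5}
read 2: {s0, s1, s2, s4, s5}
read 2: {s0, s1, s2, s3, s4, s5}
Final reachable set {s0, s1, s2, s3, s4, s5} has 6 states.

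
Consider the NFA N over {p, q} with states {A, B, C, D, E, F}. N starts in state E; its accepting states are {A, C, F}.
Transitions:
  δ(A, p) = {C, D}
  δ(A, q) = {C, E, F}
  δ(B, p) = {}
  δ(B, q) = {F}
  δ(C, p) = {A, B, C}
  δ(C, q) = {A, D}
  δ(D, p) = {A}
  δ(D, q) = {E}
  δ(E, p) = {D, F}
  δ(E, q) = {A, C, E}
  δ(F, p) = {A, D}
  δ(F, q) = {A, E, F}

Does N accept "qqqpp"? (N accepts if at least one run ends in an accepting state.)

accepted

Start: {E}
read q: {A, C, E}
read q: {A, C, D, E, F}
read q: {A, C, D, E, F}
read p: {A, B, C, D, F}
read p: {A, B, C, D}
Reachable ∩ accepting = {A, C} — nonempty.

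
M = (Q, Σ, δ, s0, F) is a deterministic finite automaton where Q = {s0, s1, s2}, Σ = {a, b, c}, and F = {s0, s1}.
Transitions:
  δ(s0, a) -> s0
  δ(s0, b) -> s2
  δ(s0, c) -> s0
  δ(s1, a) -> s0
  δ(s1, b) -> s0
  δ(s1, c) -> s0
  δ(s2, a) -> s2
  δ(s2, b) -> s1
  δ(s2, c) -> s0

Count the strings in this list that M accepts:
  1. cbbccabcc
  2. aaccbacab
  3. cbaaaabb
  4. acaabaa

2

cbbccabcc: accepted
aaccbacab: rejected
cbaaaabb: accepted
acaabaa: rejected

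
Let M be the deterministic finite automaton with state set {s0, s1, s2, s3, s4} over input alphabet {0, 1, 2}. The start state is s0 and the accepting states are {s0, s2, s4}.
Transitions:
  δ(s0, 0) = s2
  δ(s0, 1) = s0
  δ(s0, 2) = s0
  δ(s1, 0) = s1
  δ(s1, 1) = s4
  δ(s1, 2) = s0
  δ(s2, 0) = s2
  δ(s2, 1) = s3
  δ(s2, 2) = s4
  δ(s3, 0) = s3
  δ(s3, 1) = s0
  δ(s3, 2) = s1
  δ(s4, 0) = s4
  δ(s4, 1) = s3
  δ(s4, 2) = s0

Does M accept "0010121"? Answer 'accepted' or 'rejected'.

accepted

s0 --0--> s2
s2 --0--> s2
s2 --1--> s3
s3 --0--> s3
s3 --1--> s0
s0 --2--> s0
s0 --1--> s0
End in state s0, which is an accepting state.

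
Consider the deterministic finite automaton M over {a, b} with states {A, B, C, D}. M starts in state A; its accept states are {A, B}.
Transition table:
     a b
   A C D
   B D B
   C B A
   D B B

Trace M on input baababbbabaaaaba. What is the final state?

A --b--> D
D --a--> B
B --a--> D
D --b--> B
B --a--> D
D --b--> B
B --b--> B
B --b--> B
B --a--> D
D --b--> B
B --a--> D
D --a--> B
B --a--> D
D --a--> B
B --b--> B
B --a--> D

D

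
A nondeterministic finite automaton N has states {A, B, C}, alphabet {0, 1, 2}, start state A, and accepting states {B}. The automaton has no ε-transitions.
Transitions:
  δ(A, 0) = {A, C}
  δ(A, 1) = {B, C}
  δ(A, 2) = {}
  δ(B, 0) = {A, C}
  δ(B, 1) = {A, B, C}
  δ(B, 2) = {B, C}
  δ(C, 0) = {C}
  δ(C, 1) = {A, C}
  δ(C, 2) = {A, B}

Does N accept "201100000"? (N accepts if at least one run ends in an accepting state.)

Start: {A}
read 2: {}
The reachable set is empty and stays empty for the remaining 8 symbols.
Reachable ∩ accepting = {} — empty.

rejected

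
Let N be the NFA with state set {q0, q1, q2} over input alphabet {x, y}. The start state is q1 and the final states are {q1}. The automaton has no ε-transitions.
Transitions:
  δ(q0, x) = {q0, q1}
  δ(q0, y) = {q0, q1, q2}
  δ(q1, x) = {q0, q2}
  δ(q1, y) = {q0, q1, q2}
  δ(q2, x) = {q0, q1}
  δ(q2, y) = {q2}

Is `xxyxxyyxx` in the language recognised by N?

Start: {q1}
read x: {q0, q2}
read x: {q0, q1}
read y: {q0, q1, q2}
read x: {q0, q1, q2}
read x: {q0, q1, q2}
read y: {q0, q1, q2}
read y: {q0, q1, q2}
read x: {q0, q1, q2}
read x: {q0, q1, q2}
Reachable ∩ accepting = {q1} — nonempty.

accepted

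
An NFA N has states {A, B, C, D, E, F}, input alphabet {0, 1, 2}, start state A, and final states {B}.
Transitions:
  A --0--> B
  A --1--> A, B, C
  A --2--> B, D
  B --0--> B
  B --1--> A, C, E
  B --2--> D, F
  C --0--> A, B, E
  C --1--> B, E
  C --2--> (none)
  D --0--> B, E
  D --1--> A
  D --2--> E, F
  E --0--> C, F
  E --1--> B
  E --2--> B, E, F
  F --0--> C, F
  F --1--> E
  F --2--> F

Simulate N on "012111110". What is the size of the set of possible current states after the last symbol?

Start: {A}
read 0: {B}
read 1: {A, C, E}
read 2: {B, D, E, F}
read 1: {A, B, C, E}
read 1: {A, B, C, E}
read 1: {A, B, C, E}
read 1: {A, B, C, E}
read 1: {A, B, C, E}
read 0: {A, B, C, E, F}
Final reachable set {A, B, C, E, F} has 5 states.

5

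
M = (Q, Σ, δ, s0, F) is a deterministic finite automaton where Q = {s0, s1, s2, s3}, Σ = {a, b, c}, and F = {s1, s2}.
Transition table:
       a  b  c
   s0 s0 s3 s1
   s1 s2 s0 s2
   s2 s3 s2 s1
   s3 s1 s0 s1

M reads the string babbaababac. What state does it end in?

s0 --b--> s3
s3 --a--> s1
s1 --b--> s0
s0 --b--> s3
s3 --a--> s1
s1 --a--> s2
s2 --b--> s2
s2 --a--> s3
s3 --b--> s0
s0 --a--> s0
s0 --c--> s1

s1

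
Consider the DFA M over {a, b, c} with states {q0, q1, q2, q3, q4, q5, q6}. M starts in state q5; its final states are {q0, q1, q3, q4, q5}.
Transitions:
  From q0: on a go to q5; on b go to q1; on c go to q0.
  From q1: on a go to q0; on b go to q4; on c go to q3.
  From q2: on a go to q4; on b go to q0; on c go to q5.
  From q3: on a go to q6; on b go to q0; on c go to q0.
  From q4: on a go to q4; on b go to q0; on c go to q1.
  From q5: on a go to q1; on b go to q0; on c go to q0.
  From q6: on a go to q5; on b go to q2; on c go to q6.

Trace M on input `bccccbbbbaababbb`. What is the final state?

q5 --b--> q0
q0 --c--> q0
q0 --c--> q0
q0 --c--> q0
q0 --c--> q0
q0 --b--> q1
q1 --b--> q4
q4 --b--> q0
q0 --b--> q1
q1 --a--> q0
q0 --a--> q5
q5 --b--> q0
q0 --a--> q5
q5 --b--> q0
q0 --b--> q1
q1 --b--> q4

q4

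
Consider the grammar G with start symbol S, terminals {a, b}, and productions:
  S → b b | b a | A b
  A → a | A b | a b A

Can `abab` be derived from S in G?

yes

S ⇒ Ab ⇒ abAb ⇒ abab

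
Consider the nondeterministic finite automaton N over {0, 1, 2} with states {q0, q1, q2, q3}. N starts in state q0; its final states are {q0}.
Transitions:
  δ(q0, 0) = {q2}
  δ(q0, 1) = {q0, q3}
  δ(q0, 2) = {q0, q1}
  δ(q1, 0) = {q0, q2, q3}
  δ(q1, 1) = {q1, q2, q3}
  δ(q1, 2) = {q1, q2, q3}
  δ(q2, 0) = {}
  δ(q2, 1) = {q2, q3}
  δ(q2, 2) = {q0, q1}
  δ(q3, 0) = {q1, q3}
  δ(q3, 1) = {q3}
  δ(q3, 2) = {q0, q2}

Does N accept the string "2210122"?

Start: {q0}
read 2: {q0, q1}
read 2: {q0, q1, q2, q3}
read 1: {q0, q1, q2, q3}
read 0: {q0, q1, q2, q3}
read 1: {q0, q1, q2, q3}
read 2: {q0, q1, q2, q3}
read 2: {q0, q1, q2, q3}
Reachable ∩ accepting = {q0} — nonempty.

accepted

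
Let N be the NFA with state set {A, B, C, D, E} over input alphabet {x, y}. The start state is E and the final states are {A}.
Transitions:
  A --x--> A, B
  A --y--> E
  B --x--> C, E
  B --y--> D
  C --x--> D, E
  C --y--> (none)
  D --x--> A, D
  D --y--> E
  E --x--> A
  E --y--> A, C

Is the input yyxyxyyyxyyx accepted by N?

Start: {E}
read y: {A, C}
read y: {E}
read x: {A}
read y: {E}
read x: {A}
read y: {E}
read y: {A, C}
read y: {E}
read x: {A}
read y: {E}
read y: {A, C}
read x: {A, B, D, E}
Reachable ∩ accepting = {A} — nonempty.

accepted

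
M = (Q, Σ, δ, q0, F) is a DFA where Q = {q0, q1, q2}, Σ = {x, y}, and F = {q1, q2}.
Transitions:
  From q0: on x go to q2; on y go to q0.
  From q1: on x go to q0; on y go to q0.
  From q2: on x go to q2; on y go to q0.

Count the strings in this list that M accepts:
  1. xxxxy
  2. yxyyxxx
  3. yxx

xxxxy: rejected
yxyyxxx: accepted
yxx: accepted

2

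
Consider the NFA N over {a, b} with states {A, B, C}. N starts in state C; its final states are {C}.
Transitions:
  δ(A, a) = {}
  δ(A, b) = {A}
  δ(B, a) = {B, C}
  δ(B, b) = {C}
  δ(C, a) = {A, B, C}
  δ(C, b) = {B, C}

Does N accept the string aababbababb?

Start: {C}
read a: {A, B, C}
read a: {A, B, C}
read b: {A, B, C}
read a: {A, B, C}
read b: {A, B, C}
read b: {A, B, C}
read a: {A, B, C}
read b: {A, B, C}
read a: {A, B, C}
read b: {A, B, C}
read b: {A, B, C}
Reachable ∩ accepting = {C} — nonempty.

accepted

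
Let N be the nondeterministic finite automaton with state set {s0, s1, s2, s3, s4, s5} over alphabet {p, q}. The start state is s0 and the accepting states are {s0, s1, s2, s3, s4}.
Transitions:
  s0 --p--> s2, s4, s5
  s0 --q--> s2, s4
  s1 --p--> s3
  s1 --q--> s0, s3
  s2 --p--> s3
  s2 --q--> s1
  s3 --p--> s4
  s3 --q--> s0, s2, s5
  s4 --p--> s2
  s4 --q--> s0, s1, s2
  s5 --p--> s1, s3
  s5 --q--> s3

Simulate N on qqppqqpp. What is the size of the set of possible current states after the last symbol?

4

Start: {s0}
read q: {s2, s4}
read q: {s0, s1, s2}
read p: {s2, s3, s4, s5}
read p: {s1, s2, s3, s4}
read q: {s0, s1, s2, s3, s5}
read q: {s0, s1, s2, s3, s4, s5}
read p: {s1, s2, s3, s4, s5}
read p: {s1, s2, s3, s4}
Final reachable set {s1, s2, s3, s4} has 4 states.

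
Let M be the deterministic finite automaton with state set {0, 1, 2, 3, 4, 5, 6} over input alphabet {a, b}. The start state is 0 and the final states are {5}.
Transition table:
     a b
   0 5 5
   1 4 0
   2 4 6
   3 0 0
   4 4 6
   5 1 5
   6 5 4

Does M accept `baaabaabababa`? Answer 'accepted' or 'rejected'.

accepted

0 --b--> 5
5 --a--> 1
1 --a--> 4
4 --a--> 4
4 --b--> 6
6 --a--> 5
5 --a--> 1
1 --b--> 0
0 --a--> 5
5 --b--> 5
5 --a--> 1
1 --b--> 0
0 --a--> 5
End in state 5, which is an accepting state.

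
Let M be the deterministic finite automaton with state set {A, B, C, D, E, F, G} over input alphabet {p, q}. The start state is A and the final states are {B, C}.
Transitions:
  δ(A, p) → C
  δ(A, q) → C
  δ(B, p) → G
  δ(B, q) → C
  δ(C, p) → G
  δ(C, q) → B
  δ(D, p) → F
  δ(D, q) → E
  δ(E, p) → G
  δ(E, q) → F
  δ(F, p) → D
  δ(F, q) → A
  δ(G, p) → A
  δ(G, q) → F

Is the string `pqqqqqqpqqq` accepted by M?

A --p--> C
C --q--> B
B --q--> C
C --q--> B
B --q--> C
C --q--> B
B --q--> C
C --p--> G
G --q--> F
F --q--> A
A --q--> C
End in state C, which is an accepting state.

accepted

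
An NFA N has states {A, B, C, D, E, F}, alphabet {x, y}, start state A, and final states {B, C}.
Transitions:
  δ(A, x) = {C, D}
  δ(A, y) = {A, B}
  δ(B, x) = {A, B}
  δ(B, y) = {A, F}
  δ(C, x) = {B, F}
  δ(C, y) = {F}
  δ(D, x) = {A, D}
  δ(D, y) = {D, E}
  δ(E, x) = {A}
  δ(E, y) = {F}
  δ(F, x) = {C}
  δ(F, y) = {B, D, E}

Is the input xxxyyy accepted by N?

accepted

Start: {A}
read x: {C, D}
read x: {A, B, D, F}
read x: {A, B, C, D}
read y: {A, B, D, E, F}
read y: {A, B, D, E, F}
read y: {A, B, D, E, F}
Reachable ∩ accepting = {B} — nonempty.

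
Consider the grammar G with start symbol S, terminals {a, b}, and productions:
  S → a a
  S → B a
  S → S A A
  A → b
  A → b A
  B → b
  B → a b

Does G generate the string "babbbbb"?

yes

S ⇒ SAA ⇒ BaAA ⇒ baAA ⇒ babAA ⇒ babbAA ⇒ babbbA ⇒ babbbbA ⇒ babbbbb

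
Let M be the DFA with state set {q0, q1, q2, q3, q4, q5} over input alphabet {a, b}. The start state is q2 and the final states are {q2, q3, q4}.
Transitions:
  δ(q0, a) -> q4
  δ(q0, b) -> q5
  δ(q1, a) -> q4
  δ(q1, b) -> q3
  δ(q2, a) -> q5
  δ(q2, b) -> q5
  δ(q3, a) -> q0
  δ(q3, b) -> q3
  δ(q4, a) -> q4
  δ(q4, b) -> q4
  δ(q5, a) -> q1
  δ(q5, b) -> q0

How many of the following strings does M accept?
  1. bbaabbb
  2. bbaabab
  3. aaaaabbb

3

bbaabbb: accepted
bbaabab: accepted
aaaaabbb: accepted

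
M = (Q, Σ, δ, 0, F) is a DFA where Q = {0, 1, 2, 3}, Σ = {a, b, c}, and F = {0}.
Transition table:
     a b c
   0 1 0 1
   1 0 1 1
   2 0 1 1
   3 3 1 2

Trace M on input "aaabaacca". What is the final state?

0 --a--> 1
1 --a--> 0
0 --a--> 1
1 --b--> 1
1 --a--> 0
0 --a--> 1
1 --c--> 1
1 --c--> 1
1 --a--> 0

0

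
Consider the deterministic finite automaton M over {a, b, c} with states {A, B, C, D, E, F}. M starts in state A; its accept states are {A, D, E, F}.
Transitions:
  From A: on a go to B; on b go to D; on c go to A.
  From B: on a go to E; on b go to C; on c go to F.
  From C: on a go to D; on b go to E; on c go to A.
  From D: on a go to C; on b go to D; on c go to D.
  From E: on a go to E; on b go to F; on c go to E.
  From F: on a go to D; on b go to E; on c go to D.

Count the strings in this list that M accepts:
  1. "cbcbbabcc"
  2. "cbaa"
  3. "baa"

"cbcbbabcc": accepted
"cbaa": accepted
"baa": accepted

3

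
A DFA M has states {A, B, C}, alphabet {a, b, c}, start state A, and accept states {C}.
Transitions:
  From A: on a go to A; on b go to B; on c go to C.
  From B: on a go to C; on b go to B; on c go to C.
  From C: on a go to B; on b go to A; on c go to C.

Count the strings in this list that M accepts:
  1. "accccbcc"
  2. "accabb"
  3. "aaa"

"accccbcc": accepted
"accabb": rejected
"aaa": rejected

1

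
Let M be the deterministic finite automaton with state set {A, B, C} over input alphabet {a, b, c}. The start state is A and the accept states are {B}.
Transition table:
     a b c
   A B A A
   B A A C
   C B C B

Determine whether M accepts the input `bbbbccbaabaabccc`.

rejected

A --b--> A
A --b--> A
A --b--> A
A --b--> A
A --c--> A
A --c--> A
A --b--> A
A --a--> B
B --a--> A
A --b--> A
A --a--> B
B --a--> A
A --b--> A
A --c--> A
A --c--> A
A --c--> A
End in state A, which is not an accepting state.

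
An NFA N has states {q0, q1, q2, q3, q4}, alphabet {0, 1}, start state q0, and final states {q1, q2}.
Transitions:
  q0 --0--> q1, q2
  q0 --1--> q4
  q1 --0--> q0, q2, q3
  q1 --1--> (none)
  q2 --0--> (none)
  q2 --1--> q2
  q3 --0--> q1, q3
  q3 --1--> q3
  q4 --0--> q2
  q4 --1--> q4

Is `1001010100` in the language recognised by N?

Start: {q0}
read 1: {q4}
read 0: {q2}
read 0: {}
The reachable set is empty and stays empty for the remaining 7 symbols.
Reachable ∩ accepting = {} — empty.

rejected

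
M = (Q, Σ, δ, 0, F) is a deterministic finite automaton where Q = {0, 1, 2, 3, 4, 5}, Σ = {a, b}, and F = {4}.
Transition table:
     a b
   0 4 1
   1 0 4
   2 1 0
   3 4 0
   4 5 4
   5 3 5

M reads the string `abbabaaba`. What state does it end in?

0 --a--> 4
4 --b--> 4
4 --b--> 4
4 --a--> 5
5 --b--> 5
5 --a--> 3
3 --a--> 4
4 --b--> 4
4 --a--> 5

5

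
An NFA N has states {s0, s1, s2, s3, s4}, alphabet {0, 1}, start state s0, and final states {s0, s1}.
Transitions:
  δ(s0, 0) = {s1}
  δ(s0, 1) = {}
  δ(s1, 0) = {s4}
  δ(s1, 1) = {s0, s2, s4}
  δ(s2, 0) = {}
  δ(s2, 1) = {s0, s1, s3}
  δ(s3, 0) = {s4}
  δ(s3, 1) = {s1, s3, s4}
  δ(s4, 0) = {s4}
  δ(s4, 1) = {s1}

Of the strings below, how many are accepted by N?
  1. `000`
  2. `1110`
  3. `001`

1

`000`: rejected
`1110`: rejected
`001`: accepted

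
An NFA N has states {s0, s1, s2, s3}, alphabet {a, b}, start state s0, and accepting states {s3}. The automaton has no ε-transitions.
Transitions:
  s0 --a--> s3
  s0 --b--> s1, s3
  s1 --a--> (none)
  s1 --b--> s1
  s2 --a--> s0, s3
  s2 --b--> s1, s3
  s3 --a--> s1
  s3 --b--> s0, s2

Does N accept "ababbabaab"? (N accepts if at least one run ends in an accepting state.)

Start: {s0}
read a: {s3}
read b: {s0, s2}
read a: {s0, s3}
read b: {s0, s1, s2, s3}
read b: {s0, s1, s2, s3}
read a: {s0, s1, s3}
read b: {s0, s1, s2, s3}
read a: {s0, s1, s3}
read a: {s1, s3}
read b: {s0, s1, s2}
Reachable ∩ accepting = {} — empty.

rejected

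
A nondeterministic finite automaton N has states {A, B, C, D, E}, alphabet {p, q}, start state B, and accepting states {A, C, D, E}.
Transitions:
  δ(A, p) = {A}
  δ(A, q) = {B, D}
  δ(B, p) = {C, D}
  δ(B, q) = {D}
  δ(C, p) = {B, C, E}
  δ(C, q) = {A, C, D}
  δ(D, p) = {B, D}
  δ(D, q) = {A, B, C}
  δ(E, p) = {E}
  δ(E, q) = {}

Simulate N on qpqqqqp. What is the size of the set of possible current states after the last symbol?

5

Start: {B}
read q: {D}
read p: {B, D}
read q: {A, B, C, D}
read q: {A, B, C, D}
read q: {A, B, C, D}
read q: {A, B, C, D}
read p: {A, B, C, D, E}
Final reachable set {A, B, C, D, E} has 5 states.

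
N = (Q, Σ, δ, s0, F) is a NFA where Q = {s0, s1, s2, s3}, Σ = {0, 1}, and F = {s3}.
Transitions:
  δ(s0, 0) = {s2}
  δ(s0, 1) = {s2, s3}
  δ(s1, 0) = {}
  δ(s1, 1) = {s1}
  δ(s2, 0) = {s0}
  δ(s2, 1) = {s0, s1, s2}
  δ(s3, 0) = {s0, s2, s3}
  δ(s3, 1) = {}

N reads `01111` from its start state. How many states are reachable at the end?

4

Start: {s0}
read 0: {s2}
read 1: {s0, s1, s2}
read 1: {s0, s1, s2, s3}
read 1: {s0, s1, s2, s3}
read 1: {s0, s1, s2, s3}
Final reachable set {s0, s1, s2, s3} has 4 states.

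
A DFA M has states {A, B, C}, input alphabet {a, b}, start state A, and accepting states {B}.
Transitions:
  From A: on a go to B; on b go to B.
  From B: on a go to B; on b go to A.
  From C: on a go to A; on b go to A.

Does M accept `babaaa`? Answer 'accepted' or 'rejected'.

A --b--> B
B --a--> B
B --b--> A
A --a--> B
B --a--> B
B --a--> B
End in state B, which is an accepting state.

accepted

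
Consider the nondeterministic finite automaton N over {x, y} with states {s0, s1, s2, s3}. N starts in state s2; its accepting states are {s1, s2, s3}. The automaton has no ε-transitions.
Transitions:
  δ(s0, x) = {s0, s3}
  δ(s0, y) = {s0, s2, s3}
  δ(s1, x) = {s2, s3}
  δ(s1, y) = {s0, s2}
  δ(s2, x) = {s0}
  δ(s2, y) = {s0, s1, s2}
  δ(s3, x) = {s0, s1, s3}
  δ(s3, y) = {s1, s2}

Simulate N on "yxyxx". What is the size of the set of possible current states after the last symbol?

4

Start: {s2}
read y: {s0, s1, s2}
read x: {s0, s2, s3}
read y: {s0, s1, s2, s3}
read x: {s0, s1, s2, s3}
read x: {s0, s1, s2, s3}
Final reachable set {s0, s1, s2, s3} has 4 states.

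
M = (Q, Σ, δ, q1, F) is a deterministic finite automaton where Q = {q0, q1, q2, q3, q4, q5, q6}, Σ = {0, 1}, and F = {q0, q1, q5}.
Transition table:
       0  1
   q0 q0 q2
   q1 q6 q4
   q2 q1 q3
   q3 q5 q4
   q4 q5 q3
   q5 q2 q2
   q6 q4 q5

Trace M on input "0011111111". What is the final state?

q4

q1 --0--> q6
q6 --0--> q4
q4 --1--> q3
q3 --1--> q4
q4 --1--> q3
q3 --1--> q4
q4 --1--> q3
q3 --1--> q4
q4 --1--> q3
q3 --1--> q4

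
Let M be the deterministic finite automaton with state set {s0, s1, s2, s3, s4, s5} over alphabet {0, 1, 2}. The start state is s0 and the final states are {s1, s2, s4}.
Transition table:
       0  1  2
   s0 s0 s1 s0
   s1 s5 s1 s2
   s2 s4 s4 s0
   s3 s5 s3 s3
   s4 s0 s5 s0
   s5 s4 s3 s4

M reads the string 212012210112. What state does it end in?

s0 --2--> s0
s0 --1--> s1
s1 --2--> s2
s2 --0--> s4
s4 --1--> s5
s5 --2--> s4
s4 --2--> s0
s0 --1--> s1
s1 --0--> s5
s5 --1--> s3
s3 --1--> s3
s3 --2--> s3

s3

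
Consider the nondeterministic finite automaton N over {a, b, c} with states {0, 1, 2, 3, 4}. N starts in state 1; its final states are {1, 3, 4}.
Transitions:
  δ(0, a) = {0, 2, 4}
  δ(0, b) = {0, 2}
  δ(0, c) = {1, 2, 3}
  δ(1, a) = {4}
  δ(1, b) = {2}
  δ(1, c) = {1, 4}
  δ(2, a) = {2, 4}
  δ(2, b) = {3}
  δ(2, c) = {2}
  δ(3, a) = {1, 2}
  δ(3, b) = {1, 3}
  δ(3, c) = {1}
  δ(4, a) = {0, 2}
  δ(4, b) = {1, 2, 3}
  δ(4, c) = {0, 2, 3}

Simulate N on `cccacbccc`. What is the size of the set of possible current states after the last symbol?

Start: {1}
read c: {1, 4}
read c: {0, 1, 2, 3, 4}
read c: {0, 1, 2, 3, 4}
read a: {0, 1, 2, 4}
read c: {0, 1, 2, 3, 4}
read b: {0, 1, 2, 3}
read c: {1, 2, 3, 4}
read c: {0, 1, 2, 3, 4}
read c: {0, 1, 2, 3, 4}
Final reachable set {0, 1, 2, 3, 4} has 5 states.

5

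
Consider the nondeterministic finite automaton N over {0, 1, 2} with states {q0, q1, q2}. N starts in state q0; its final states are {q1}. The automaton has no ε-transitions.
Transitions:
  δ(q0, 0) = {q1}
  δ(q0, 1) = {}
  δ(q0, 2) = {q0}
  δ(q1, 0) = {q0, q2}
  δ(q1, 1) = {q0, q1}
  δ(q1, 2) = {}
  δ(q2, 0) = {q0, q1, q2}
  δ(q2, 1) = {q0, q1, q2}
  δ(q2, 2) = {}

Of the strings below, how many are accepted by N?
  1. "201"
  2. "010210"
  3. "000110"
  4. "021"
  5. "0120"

3

"201": accepted
"010210": rejected
"000110": accepted
"021": rejected
"0120": accepted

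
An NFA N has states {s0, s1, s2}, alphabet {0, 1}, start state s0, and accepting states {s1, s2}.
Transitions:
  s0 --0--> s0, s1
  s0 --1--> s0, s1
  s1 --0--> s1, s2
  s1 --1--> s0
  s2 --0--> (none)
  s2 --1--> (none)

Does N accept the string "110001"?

accepted

Start: {s0}
read 1: {s0, s1}
read 1: {s0, s1}
read 0: {s0, s1, s2}
read 0: {s0, s1, s2}
read 0: {s0, s1, s2}
read 1: {s0, s1}
Reachable ∩ accepting = {s1} — nonempty.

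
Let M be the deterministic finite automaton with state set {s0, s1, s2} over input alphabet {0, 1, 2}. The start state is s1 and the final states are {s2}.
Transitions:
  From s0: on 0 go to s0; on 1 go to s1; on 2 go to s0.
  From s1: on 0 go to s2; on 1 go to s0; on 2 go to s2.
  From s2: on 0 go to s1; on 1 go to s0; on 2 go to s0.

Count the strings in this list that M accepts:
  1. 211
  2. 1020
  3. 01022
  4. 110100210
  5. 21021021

211: rejected
1020: rejected
01022: rejected
110100210: accepted
21021021: rejected

1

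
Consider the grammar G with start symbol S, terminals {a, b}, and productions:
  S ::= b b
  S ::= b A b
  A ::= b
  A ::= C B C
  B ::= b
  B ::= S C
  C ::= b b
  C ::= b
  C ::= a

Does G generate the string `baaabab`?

no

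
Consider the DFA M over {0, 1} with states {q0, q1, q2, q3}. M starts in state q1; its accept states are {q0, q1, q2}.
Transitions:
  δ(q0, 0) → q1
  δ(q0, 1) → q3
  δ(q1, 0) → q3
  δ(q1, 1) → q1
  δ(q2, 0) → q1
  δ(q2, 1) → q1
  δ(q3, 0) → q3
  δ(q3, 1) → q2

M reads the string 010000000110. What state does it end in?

q1 --0--> q3
q3 --1--> q2
q2 --0--> q1
q1 --0--> q3
q3 --0--> q3
q3 --0--> q3
q3 --0--> q3
q3 --0--> q3
q3 --0--> q3
q3 --1--> q2
q2 --1--> q1
q1 --0--> q3

q3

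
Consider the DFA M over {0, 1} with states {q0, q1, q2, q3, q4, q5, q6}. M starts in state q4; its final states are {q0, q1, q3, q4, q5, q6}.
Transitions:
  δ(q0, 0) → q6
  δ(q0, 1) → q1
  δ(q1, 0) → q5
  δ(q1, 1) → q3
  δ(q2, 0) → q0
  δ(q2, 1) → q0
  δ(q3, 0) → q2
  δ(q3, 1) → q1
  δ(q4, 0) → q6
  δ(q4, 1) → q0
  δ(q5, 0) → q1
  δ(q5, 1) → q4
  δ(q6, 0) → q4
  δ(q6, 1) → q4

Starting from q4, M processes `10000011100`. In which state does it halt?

q1

q4 --1--> q0
q0 --0--> q6
q6 --0--> q4
q4 --0--> q6
q6 --0--> q4
q4 --0--> q6
q6 --1--> q4
q4 --1--> q0
q0 --1--> q1
q1 --0--> q5
q5 --0--> q1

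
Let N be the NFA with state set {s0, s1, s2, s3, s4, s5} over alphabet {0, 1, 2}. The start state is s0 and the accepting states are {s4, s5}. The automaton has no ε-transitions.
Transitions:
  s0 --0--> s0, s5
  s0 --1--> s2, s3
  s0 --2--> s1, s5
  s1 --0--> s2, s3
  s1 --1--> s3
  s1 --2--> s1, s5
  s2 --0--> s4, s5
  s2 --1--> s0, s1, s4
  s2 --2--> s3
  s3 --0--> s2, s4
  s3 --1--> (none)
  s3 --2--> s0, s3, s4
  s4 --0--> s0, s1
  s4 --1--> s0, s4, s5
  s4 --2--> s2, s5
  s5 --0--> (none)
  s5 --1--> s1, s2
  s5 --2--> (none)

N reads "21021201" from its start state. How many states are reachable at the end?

6

Start: {s0}
read 2: {s1, s5}
read 1: {s1, s2, s3}
read 0: {s2, s3, s4, s5}
read 2: {s0, s2, s3, s4, s5}
read 1: {s0, s1, s2, s3, s4, s5}
read 2: {s0, s1, s2, s3, s4, s5}
read 0: {s0, s1, s2, s3, s4, s5}
read 1: {s0, s1, s2, s3, s4, s5}
Final reachable set {s0, s1, s2, s3, s4, s5} has 6 states.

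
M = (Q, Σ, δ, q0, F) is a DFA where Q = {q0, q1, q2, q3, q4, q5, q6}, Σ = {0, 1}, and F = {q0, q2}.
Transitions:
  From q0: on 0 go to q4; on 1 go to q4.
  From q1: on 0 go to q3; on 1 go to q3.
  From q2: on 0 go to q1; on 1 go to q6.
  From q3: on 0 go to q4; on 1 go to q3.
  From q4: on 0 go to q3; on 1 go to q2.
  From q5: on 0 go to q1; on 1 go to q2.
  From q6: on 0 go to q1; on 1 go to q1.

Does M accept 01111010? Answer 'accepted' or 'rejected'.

q0 --0--> q4
q4 --1--> q2
q2 --1--> q6
q6 --1--> q1
q1 --1--> q3
q3 --0--> q4
q4 --1--> q2
q2 --0--> q1
End in state q1, which is not an accepting state.

rejected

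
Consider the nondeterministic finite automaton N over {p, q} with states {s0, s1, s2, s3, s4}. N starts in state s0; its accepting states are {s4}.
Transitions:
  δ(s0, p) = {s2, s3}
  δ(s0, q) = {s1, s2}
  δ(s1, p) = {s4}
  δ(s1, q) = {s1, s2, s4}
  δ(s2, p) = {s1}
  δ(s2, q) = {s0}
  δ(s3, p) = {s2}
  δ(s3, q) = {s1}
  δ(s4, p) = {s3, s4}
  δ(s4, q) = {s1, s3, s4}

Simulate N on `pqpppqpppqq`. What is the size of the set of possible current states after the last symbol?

Start: {s0}
read p: {s2, s3}
read q: {s0, s1}
read p: {s2, s3, s4}
read p: {s1, s2, s3, s4}
read p: {s1, s2, s3, s4}
read q: {s0, s1, s2, s3, s4}
read p: {s1, s2, s3, s4}
read p: {s1, s2, s3, s4}
read p: {s1, s2, s3, s4}
read q: {s0, s1, s2, s3, s4}
read q: {s0, s1, s2, s3, s4}
Final reachable set {s0, s1, s2, s3, s4} has 5 states.

5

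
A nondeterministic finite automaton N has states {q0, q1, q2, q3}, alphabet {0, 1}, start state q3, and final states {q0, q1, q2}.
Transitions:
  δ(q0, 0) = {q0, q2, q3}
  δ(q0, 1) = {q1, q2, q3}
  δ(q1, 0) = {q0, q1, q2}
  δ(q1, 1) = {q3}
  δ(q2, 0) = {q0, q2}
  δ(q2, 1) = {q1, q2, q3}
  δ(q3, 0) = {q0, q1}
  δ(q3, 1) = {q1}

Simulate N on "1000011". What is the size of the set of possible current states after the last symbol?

3

Start: {q3}
read 1: {q1}
read 0: {q0, q1, q2}
read 0: {q0, q1, q2, q3}
read 0: {q0, q1, q2, q3}
read 0: {q0, q1, q2, q3}
read 1: {q1, q2, q3}
read 1: {q1, q2, q3}
Final reachable set {q1, q2, q3} has 3 states.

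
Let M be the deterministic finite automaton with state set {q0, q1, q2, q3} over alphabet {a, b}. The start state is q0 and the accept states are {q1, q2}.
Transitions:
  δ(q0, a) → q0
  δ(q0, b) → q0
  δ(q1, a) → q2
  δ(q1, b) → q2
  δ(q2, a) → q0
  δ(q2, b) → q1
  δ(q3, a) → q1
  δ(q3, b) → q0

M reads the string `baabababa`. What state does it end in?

q0

q0 --b--> q0
q0 --a--> q0
q0 --a--> q0
q0 --b--> q0
q0 --a--> q0
q0 --b--> q0
q0 --a--> q0
q0 --b--> q0
q0 --a--> q0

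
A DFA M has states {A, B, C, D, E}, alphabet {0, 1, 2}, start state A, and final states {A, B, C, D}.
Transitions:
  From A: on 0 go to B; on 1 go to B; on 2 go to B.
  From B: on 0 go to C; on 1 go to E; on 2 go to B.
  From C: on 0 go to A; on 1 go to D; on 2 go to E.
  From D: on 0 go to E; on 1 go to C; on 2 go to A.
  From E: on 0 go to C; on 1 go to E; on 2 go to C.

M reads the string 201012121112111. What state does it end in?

D

A --2--> B
B --0--> C
C --1--> D
D --0--> E
E --1--> E
E --2--> C
C --1--> D
D --2--> A
A --1--> B
B --1--> E
E --1--> E
E --2--> C
C --1--> D
D --1--> C
C --1--> D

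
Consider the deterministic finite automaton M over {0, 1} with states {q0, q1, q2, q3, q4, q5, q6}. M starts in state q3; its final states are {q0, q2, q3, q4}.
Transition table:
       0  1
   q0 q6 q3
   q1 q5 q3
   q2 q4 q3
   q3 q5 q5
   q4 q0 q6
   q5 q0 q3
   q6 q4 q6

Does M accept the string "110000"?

accepted

q3 --1--> q5
q5 --1--> q3
q3 --0--> q5
q5 --0--> q0
q0 --0--> q6
q6 --0--> q4
End in state q4, which is an accepting state.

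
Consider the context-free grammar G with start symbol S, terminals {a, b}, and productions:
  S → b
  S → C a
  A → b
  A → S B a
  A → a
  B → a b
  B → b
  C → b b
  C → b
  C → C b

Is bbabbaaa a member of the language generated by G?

no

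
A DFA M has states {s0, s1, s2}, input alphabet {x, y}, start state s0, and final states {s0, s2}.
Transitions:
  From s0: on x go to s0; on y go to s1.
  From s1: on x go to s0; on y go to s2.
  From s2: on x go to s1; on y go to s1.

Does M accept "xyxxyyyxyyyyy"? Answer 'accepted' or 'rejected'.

s0 --x--> s0
s0 --y--> s1
s1 --x--> s0
s0 --x--> s0
s0 --y--> s1
s1 --y--> s2
s2 --y--> s1
s1 --x--> s0
s0 --y--> s1
s1 --y--> s2
s2 --y--> s1
s1 --y--> s2
s2 --y--> s1
End in state s1, which is not an accepting state.

rejected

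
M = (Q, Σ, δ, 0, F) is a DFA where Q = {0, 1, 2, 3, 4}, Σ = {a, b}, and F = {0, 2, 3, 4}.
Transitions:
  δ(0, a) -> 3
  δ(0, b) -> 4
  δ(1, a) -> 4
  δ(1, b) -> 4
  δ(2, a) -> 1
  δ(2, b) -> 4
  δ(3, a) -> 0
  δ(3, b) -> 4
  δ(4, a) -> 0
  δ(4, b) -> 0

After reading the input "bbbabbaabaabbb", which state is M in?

0 --b--> 4
4 --b--> 0
0 --b--> 4
4 --a--> 0
0 --b--> 4
4 --b--> 0
0 --a--> 3
3 --a--> 0
0 --b--> 4
4 --a--> 0
0 --a--> 3
3 --b--> 4
4 --b--> 0
0 --b--> 4

4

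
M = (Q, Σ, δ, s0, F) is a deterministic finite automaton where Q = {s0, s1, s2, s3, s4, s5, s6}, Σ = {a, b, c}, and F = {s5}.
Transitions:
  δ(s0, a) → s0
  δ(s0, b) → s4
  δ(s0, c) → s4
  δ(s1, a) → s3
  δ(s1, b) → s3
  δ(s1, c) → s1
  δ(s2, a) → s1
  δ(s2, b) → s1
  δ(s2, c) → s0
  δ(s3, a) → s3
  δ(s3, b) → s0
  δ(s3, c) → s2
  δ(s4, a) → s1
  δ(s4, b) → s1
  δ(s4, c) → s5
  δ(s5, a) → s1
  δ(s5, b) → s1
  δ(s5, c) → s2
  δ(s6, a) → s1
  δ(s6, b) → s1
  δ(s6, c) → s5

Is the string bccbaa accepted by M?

s0 --b--> s4
s4 --c--> s5
s5 --c--> s2
s2 --b--> s1
s1 --a--> s3
s3 --a--> s3
End in state s3, which is not an accepting state.

rejected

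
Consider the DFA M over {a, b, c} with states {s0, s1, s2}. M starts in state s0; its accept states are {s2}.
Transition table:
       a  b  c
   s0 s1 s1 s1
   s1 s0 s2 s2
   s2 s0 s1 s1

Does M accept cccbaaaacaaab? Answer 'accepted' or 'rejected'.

s0 --c--> s1
s1 --c--> s2
s2 --c--> s1
s1 --b--> s2
s2 --a--> s0
s0 --a--> s1
s1 --a--> s0
s0 --a--> s1
s1 --c--> s2
s2 --a--> s0
s0 --a--> s1
s1 --a--> s0
s0 --b--> s1
End in state s1, which is not an accepting state.

rejected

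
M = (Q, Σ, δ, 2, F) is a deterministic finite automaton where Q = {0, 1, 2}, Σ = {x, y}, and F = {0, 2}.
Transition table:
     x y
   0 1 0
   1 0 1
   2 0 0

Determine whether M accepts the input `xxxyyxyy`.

rejected

2 --x--> 0
0 --x--> 1
1 --x--> 0
0 --y--> 0
0 --y--> 0
0 --x--> 1
1 --y--> 1
1 --y--> 1
End in state 1, which is not an accepting state.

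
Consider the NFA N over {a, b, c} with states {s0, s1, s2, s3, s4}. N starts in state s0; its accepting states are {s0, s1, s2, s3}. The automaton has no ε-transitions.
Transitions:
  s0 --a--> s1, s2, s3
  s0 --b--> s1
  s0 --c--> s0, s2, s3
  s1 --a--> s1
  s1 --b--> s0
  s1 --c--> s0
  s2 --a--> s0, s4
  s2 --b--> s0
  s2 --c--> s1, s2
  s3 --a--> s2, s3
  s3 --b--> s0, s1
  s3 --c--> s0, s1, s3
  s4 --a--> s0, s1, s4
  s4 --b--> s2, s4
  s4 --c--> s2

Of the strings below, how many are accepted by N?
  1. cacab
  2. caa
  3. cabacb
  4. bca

4

cacab: accepted
caa: accepted
cabacb: accepted
bca: accepted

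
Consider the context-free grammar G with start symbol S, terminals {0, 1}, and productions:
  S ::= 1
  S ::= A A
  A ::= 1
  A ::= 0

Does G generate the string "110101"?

no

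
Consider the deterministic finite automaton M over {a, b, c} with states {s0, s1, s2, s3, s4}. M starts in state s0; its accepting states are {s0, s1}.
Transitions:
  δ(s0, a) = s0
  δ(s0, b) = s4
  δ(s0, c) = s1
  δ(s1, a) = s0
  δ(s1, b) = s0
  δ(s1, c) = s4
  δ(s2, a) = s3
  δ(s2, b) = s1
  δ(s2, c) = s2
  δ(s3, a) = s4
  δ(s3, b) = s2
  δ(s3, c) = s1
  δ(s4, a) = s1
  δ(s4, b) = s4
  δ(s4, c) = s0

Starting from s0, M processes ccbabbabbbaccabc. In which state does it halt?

s0

s0 --c--> s1
s1 --c--> s4
s4 --b--> s4
s4 --a--> s1
s1 --b--> s0
s0 --b--> s4
s4 --a--> s1
s1 --b--> s0
s0 --b--> s4
s4 --b--> s4
s4 --a--> s1
s1 --c--> s4
s4 --c--> s0
s0 --a--> s0
s0 --b--> s4
s4 --c--> s0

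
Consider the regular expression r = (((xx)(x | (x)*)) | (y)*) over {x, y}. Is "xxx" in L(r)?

yes

The left alternative ((xx)(x|(x)*)) matches xxx.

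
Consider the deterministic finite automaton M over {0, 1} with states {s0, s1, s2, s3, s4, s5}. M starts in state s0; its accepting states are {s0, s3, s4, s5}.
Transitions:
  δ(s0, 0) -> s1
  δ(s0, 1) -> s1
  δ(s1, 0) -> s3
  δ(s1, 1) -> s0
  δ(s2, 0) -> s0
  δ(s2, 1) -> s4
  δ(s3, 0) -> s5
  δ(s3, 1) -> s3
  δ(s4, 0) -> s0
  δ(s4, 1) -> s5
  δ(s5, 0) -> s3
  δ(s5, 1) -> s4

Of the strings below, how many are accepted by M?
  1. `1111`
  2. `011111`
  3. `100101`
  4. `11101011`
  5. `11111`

3

`1111`: accepted
`011111`: accepted
`100101`: rejected
`11101011`: accepted
`11111`: rejected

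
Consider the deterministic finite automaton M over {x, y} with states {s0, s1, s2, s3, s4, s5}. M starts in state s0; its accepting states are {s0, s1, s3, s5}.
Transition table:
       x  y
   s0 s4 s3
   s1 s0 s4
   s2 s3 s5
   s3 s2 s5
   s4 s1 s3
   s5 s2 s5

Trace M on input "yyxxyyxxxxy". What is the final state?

s0 --y--> s3
s3 --y--> s5
s5 --x--> s2
s2 --x--> s3
s3 --y--> s5
s5 --y--> s5
s5 --x--> s2
s2 --x--> s3
s3 --x--> s2
s2 --x--> s3
s3 --y--> s5

s5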